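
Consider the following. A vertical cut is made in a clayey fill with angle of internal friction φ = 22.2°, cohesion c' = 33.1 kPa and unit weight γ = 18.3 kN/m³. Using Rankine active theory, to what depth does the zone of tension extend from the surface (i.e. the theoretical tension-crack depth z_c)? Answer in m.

5.38 m

K_a = tan²(45° − 22.2°/2) = 0.4515; √K_a = 0.6720.
The active pressure is zero where K_a γ z = 2c√K_a, so z_c = 2c/(γ√K_a) = 2×33.1/(18.3×0.6720) = 5.383 m.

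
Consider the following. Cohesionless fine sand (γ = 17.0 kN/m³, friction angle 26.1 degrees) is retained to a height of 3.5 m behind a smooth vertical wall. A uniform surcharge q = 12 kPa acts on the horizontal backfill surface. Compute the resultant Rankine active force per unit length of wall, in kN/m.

K_a = tan²(45° − φ/2) = 0.3889.
Soil triangle: ½ K_a γ H² = 0.5×0.3889×17.0×3.5² = 40.50 kN/m.
Surcharge rectangle: K_a q H = 0.3889×12×3.5 = 16.34 kN/m.
Total = 40.50 + 16.34 = 56.83 kN/m.

56.8 kN/m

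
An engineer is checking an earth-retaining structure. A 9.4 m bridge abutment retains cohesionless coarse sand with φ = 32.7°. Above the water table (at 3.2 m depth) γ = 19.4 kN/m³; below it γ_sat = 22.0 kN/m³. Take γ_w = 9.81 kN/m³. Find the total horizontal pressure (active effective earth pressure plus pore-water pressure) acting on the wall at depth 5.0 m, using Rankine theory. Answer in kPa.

K_a = (1 − sin φ)/(1 + sin φ) = 0.2985.
γ' = 22.0 − 9.81 = 12.19 kN/m³.
Effective vertical stress at 5.0 m: σ'_v = 19.4×3.2 + 12.19×1.80 = 84.02 kPa.
σ'_h = K_a σ'_v = 0.2985 × 84.02 = 25.08 kPa; u = γ_w × 1.80 = 17.66 kPa.
Total σ_h = 25.08 + 17.66 = 42.74 kPa.

42.7 kPa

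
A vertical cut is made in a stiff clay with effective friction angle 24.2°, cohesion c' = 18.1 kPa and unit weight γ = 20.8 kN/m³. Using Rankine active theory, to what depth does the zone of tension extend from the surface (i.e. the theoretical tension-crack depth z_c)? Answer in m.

2.69 m

K_a = tan²(45° − 24.2°/2) = 0.4185; √K_a = 0.6469.
The active pressure is zero where K_a γ z = 2c√K_a, so z_c = 2c/(γ√K_a) = 2×18.1/(20.8×0.6469) = 2.690 m.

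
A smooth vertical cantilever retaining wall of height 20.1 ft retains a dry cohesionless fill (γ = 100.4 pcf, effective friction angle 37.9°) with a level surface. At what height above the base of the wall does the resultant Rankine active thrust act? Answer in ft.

K_a = 0.2389.
The pressure distribution is triangular, so the resultant acts at H/3 above the base = 20.1/3 = 6.700 ft.

6.70 ft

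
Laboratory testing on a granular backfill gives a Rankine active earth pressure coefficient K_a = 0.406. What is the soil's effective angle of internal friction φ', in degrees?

25.0°

K_a = tan²(45° − φ/2) ⇒ 45° − φ/2 = arctan(√0.406) = 32.50°.
φ = 2(45° − 32.50°) = 24.99°.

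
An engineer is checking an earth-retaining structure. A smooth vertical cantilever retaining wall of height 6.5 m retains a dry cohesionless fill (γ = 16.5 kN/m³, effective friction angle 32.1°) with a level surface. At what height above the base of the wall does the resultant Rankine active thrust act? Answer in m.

K_a = 0.3060.
The pressure distribution is triangular, so the resultant acts at H/3 above the base = 6.5/3 = 2.167 m.

2.17 m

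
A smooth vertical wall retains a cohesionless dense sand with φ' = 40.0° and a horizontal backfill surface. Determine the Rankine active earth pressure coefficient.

K_a = (1 − sin φ)/(1 + sin φ) = (1 − sin 40.0°)/(1 + sin 40.0°) = 0.2174.

0.217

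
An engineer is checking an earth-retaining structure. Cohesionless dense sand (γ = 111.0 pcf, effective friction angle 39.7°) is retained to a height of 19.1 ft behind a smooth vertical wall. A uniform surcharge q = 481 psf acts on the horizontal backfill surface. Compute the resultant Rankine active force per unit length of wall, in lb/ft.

6490 lb/ft

K_a = tan²(45° − φ/2) = 0.2204.
Soil triangle: ½ K_a γ H² = 0.5×0.2204×111.0×19.1² = 4463 lb/ft.
Surcharge rectangle: K_a q H = 0.2204×481×19.1 = 2025 lb/ft.
Total = 4463 + 2025 = 6488 lb/ft.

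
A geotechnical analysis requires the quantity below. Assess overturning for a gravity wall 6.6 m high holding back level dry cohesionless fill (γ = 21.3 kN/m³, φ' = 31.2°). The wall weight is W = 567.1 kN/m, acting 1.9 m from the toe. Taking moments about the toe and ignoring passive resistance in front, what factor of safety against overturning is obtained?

K_a = tan²(45° − 31.2°/2) = 0.3175.
P_a = ½K_aγH² = 0.5×0.3175×21.3×6.6² = 147.3 kN/m, acting at H/3 = 2.200 m above the base.
Overturning moment M_o = P_a × H/3 = 147.3 × 2.200 = 324.0.
Resisting moment M_r = W × 1.9 = 567.1 × 1.9 = 1077.
FS_overturning = M_r/M_o = 1077/324.0 = 3.325.

3.33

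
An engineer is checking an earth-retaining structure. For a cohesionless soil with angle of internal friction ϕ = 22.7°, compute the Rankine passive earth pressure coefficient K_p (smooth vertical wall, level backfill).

K_p = (1 + sin φ)/(1 − sin φ) = tan²(45° + 22.7°/2) = 2.257.

2.26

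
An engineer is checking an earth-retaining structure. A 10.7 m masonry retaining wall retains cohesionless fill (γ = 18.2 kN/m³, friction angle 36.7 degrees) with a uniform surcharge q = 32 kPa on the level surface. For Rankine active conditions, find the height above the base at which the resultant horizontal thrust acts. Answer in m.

4.01 m

K_a = 0.2519.
Triangular part P₁ = ½K_aγH² = 262.4 at H/3 = 3.567 m; rectangular part P₂ = K_a q H = 86.24 at H/2 = 5.350 m.
ȳ = (P₁·3.567 + P₂·5.350)/(P₁+P₂) = 4.008 m.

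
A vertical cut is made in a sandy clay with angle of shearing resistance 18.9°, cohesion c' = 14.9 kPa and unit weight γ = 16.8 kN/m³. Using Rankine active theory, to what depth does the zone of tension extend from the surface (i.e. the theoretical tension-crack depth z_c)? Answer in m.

2.48 m

K_a = tan²(45° − 18.9°/2) = 0.5107; √K_a = 0.7146.
The active pressure is zero where K_a γ z = 2c√K_a, so z_c = 2c/(γ√K_a) = 2×14.9/(16.8×0.7146) = 2.482 m.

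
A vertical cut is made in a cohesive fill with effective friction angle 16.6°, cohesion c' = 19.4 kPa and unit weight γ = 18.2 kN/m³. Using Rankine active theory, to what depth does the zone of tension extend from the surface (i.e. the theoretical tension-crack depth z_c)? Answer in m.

K_a = tan²(45° − 16.6°/2) = 0.5556; √K_a = 0.7454.
The active pressure is zero where K_a γ z = 2c√K_a, so z_c = 2c/(γ√K_a) = 2×19.4/(18.2×0.7454) = 2.860 m.

2.86 m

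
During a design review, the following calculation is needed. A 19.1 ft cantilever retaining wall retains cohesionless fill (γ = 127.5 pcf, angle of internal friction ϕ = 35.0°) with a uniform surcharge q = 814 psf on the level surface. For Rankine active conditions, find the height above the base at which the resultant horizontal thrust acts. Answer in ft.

K_a = 0.2710.
Triangular part P₁ = ½K_aγH² = 6302 at H/3 = 6.367 ft; rectangular part P₂ = K_a q H = 4213 at H/2 = 9.550 ft.
ȳ = (P₁·6.367 + P₂·9.550)/(P₁+P₂) = 7.642 ft.

7.64 ft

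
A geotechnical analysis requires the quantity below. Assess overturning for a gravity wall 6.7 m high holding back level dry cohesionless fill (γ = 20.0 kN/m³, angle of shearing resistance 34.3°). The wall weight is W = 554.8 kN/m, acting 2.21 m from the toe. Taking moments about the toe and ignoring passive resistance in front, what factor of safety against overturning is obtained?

4.38

K_a = tan²(45° − 34.3°/2) = 0.2792.
P_a = ½K_aγH² = 0.5×0.2792×20.0×6.7² = 125.3 kN/m, acting at H/3 = 2.233 m above the base.
Overturning moment M_o = P_a × H/3 = 125.3 × 2.233 = 279.9.
Resisting moment M_r = W × 2.21 = 554.8 × 2.21 = 1226.
FS_overturning = M_r/M_o = 1226/279.9 = 4.381.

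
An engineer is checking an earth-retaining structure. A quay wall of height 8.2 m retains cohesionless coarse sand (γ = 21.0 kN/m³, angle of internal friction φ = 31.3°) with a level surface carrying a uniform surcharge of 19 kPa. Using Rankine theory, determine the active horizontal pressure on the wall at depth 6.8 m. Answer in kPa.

51.2 kPa

K_a = (1 − sin φ)/(1 + sin φ) = 0.3162.
σ_v = γz + q = 21.0 × 6.8 + 19 = 161.8 kPa.
σ_h = K_a σ_v = 0.3162 × 161.8 = 51.16 kPa.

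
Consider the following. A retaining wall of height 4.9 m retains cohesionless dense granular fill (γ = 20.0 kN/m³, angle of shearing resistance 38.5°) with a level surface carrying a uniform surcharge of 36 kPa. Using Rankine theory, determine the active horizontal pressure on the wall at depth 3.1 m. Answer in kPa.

K_a = (1 − sin φ)/(1 + sin φ) = 0.2327.
σ_v = γz + q = 20.0 × 3.1 + 36 = 98.00 kPa.
σ_h = K_a σ_v = 0.2327 × 98.00 = 22.80 kPa.

22.8 kPa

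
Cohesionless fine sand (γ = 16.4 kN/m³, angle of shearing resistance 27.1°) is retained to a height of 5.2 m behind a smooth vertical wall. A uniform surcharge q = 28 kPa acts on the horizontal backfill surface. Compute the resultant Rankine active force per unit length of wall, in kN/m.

137 kN/m

K_a = tan²(45° − φ/2) = 0.3741.
Soil triangle: ½ K_a γ H² = 0.5×0.3741×16.4×5.2² = 82.94 kN/m.
Surcharge rectangle: K_a q H = 0.3741×28×5.2 = 54.46 kN/m.
Total = 82.94 + 54.46 = 137.4 kN/m.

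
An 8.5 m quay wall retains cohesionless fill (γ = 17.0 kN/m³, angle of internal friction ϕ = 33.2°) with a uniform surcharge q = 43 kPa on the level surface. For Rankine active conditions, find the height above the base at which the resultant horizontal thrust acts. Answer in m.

3.36 m

K_a = 0.2924.
Triangular part P₁ = ½K_aγH² = 179.5 at H/3 = 2.833 m; rectangular part P₂ = K_a q H = 106.9 at H/2 = 4.250 m.
ȳ = (P₁·2.833 + P₂·4.250)/(P₁+P₂) = 3.362 m.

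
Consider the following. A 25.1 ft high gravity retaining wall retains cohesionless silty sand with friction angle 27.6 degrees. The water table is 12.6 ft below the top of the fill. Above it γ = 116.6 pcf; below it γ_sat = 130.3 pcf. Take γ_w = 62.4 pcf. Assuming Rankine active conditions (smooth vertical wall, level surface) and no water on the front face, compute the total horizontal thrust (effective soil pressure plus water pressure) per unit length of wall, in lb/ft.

K_a = tan²(45° − φ/2) = 0.3668.
γ' = 130.3 − 62.4 = 67.90 pcf. Depth below WT = 12.5 ft.
σ'_h at WT = K_a γ d_w = 538.9 psf; at base = 538.9 + K_a γ' × 12.5 = 850.2 psf.
P₁ (0–12.6 ft) = ½×538.9×12.6 = 3395. P₂ (12.6–25.1 ft) = ½(538.9+850.2)×12.5 = 8681.
P_w = ½ γ_w h₂² = 0.5×62.4×12.5² = 4875. Total = 3395+8681+4875 = 16950 lb/ft.

17000 lb/ft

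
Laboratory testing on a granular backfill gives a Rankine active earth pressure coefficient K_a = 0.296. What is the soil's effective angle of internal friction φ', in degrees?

32.9°

K_a = tan²(45° − φ/2) ⇒ 45° − φ/2 = arctan(√0.296) = 28.55°.
φ = 2(45° − 28.55°) = 32.90°.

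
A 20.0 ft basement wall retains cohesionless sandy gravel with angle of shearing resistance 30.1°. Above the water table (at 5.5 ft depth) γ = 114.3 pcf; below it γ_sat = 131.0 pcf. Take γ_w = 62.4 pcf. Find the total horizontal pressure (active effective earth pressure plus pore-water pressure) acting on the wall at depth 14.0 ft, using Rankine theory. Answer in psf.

933 psf

K_a = (1 − sin φ)/(1 + sin φ) = 0.3320.
γ' = 131.0 − 62.4 = 68.60 pcf.
Effective vertical stress at 14.0 ft: σ'_v = 114.3×5.5 + 68.60×8.50 = 1212 psf.
σ'_h = K_a σ'_v = 0.3320 × 1212 = 402.3 psf; u = γ_w × 8.50 = 530.4 psf.
Total σ_h = 402.3 + 530.4 = 932.7 psf.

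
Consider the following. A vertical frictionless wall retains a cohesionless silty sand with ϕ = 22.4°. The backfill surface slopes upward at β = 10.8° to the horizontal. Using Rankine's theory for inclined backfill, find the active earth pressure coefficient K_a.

K_a = cos β · (cos β − √(cos²β − cos²φ)) / (cos β + √(cos²β − cos²φ)).
cos β = 0.9823, cos φ = 0.9245, √(cos²β − cos²φ) = 0.3318.
K_a = 0.9823 × (0.9823 − 0.3318)/(0.9823 + 0.3318) = 0.4862.

0.486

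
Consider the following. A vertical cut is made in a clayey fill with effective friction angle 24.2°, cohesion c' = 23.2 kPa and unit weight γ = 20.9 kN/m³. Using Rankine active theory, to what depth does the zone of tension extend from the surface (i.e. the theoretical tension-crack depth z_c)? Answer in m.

K_a = tan²(45° − 24.2°/2) = 0.4185; √K_a = 0.6469.
The active pressure is zero where K_a γ z = 2c√K_a, so z_c = 2c/(γ√K_a) = 2×23.2/(20.9×0.6469) = 3.432 m.

3.43 m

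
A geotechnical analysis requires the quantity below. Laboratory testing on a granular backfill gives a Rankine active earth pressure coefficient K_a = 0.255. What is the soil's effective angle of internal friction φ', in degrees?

K_a = tan²(45° − φ/2) ⇒ 45° − φ/2 = arctan(√0.255) = 26.79°.
φ = 2(45° − 26.79°) = 36.41°.

36.4°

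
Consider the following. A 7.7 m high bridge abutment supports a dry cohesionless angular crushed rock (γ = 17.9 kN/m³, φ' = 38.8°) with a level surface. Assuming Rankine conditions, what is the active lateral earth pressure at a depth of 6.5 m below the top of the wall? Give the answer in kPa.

26.7 kPa

K_a = (1 − sin φ)/(1 + sin φ) = 0.2296.
σ_h = K_a γ z = 0.2296 × 17.9 × 6.5 = 26.71 kPa.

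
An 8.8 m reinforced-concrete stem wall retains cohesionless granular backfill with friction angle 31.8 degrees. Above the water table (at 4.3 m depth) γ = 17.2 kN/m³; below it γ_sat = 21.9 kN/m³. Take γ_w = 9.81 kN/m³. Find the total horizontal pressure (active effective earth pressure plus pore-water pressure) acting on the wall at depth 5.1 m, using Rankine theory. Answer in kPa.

K_a = (1 − sin φ)/(1 + sin φ) = 0.3098.
γ' = 21.9 − 9.81 = 12.09 kN/m³.
Effective vertical stress at 5.1 m: σ'_v = 17.2×4.3 + 12.09×0.800 = 83.63 kPa.
σ'_h = K_a σ'_v = 0.3098 × 83.63 = 25.91 kPa; u = γ_w × 0.800 = 7.848 kPa.
Total σ_h = 25.91 + 7.848 = 33.76 kPa.

33.8 kPa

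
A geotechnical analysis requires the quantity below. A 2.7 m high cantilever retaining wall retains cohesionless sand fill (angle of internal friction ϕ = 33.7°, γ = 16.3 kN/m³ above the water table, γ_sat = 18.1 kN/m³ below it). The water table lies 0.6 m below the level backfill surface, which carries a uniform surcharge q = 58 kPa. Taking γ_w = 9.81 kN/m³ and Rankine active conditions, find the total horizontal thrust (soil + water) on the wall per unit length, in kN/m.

78.4 kN/m

K_a = tan²(45° − φ/2) = 0.2863.
γ' = 18.1 − 9.81 = 8.290 kN/m³. h₂ = H − d_w = 2.1 m.
σ'_h: at surface K_a·q = 16.61; at WT K_a(q+γd_w) = 19.41; at base K_a(q+γd_w+γ'h₂) = 24.39 kPa.
P₁ = ½(16.61+19.41)×0.6 = 10.80; P₂ = ½(19.41+24.39)×2.1 = 45.99; P_w = ½γ_w h₂² = 21.63.
Total = 10.80+45.99+21.63 = 78.42 kN/m.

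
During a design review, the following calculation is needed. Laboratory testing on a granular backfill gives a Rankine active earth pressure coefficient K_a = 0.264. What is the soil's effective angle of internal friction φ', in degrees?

35.6°

K_a = tan²(45° − φ/2) ⇒ 45° − φ/2 = arctan(√0.264) = 27.19°.
φ = 2(45° − 27.19°) = 35.61°.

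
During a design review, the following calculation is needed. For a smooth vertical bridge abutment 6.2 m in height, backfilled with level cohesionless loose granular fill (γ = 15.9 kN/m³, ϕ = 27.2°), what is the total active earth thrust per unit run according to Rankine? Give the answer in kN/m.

K_a = tan²(45° − φ/2) = 0.3726.
P_a = ½ K_a γ H² = 0.5 × 0.3726 × 15.9 × 6.2² = 113.9 kN/m.

114 kN/m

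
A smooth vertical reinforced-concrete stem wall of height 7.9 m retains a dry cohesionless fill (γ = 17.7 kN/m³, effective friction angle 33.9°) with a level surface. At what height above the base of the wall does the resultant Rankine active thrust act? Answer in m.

2.63 m

K_a = 0.2839.
The pressure distribution is triangular, so the resultant acts at H/3 above the base = 7.9/3 = 2.633 m.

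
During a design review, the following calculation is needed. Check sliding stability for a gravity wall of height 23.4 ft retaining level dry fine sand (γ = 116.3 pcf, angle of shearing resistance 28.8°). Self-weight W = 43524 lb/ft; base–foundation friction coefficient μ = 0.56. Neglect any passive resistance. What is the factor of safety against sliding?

K_a = tan²(45° − 28.8°/2) = 0.3498.
P_a = ½K_aγH² = 0.5×0.3498×116.3×23.4² = 11140 lb/ft, acting at H/3 = 7.800 ft above the base.
FS_sliding = μW / P_a = 0.56×43524 / 11140 = 2.189.

2.19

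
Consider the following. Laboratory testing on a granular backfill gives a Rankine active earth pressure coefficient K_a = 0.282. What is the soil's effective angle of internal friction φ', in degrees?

K_a = tan²(45° − φ/2) ⇒ 45° − φ/2 = arctan(√0.282) = 27.97°.
φ = 2(45° − 27.97°) = 34.06°.

34.1°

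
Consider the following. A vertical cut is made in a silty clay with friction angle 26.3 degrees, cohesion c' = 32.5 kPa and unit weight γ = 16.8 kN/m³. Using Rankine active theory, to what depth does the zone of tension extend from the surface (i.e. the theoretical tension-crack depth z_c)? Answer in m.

K_a = tan²(45° − 26.3°/2) = 0.3859; √K_a = 0.6212.
The active pressure is zero where K_a γ z = 2c√K_a, so z_c = 2c/(γ√K_a) = 2×32.5/(16.8×0.6212) = 6.228 m.

6.23 m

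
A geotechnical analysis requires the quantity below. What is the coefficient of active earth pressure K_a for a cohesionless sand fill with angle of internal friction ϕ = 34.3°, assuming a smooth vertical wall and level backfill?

0.279

K_a = tan²(45° − φ/2) = tan²(27.85°) = 0.2792.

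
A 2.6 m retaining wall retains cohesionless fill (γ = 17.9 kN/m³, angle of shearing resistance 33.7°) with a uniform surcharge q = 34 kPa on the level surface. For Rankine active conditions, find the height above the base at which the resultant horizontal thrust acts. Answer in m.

1.12 m

K_a = 0.2863.
Triangular part P₁ = ½K_aγH² = 17.32 at H/3 = 0.8667 m; rectangular part P₂ = K_a q H = 25.31 at H/2 = 1.300 m.
ȳ = (P₁·0.8667 + P₂·1.300)/(P₁+P₂) = 1.124 m.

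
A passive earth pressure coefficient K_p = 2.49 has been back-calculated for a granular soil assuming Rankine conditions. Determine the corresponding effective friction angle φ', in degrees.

K_p = (1+sin φ)/(1−sin φ) ⇒ sin φ = (K_p − 1)/(K_p + 1) = 0.4269.
φ = arcsin(0.4269) = 25.27°.

25.3°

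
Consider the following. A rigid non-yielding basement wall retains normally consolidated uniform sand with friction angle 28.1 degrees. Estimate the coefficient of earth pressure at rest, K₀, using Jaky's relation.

0.529

K₀ = 1 − sin φ' = 1 − sin 28.1° = 0.5290.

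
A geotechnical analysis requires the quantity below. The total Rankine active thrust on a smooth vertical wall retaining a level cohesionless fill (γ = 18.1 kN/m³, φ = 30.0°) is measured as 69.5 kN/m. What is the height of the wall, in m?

K_a = 0.3333. P_a = ½ K_a γ H² ⇒ H = √(2P_a/(K_a γ)).
H = √(2×69.5/(0.3333×18.1)) = 4.800 m.

4.80 m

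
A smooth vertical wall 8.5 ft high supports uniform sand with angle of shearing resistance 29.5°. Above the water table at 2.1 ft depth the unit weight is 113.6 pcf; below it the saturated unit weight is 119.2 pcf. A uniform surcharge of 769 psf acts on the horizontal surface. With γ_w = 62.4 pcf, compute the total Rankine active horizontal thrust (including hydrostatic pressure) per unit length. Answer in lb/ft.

K_a = tan²(45° − φ/2) = 0.3401.
γ' = 119.2 − 62.4 = 56.80 pcf. h₂ = H − d_w = 6.4 ft.
σ'_h: at surface K_a·q = 261.5; at WT K_a(q+γd_w) = 342.7; at base K_a(q+γd_w+γ'h₂) = 466.3 psf.
P₁ = ½(261.5+342.7)×2.1 = 634.4; P₂ = ½(342.7+466.3)×6.4 = 2589; P_w = ½γ_w h₂² = 1278.
Total = 634.4+2589+1278 = 4501 lb/ft.

4500 lb/ft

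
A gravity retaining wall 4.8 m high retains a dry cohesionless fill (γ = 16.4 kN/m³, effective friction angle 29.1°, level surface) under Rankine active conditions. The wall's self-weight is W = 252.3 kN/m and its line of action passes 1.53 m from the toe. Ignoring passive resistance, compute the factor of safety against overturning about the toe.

3.70

K_a = tan²(45° − 29.1°/2) = 0.3456.
P_a = ½K_aγH² = 0.5×0.3456×16.4×4.8² = 65.29 kN/m, acting at H/3 = 1.600 m above the base.
Overturning moment M_o = P_a × H/3 = 65.29 × 1.600 = 104.5.
Resisting moment M_r = W × 1.53 = 252.3 × 1.53 = 386.0.
FS_overturning = M_r/M_o = 386.0/104.5 = 3.695.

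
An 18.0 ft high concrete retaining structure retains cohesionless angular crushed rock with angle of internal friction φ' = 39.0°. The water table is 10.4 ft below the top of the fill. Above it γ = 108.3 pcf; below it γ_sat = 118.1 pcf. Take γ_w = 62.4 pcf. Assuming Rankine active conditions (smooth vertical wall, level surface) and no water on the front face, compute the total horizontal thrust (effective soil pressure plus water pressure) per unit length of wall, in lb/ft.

K_a = tan²(45° − φ/2) = 0.2275.
γ' = 118.1 − 62.4 = 55.70 pcf. Depth below WT = 7.6 ft.
σ'_h at WT = K_a γ d_w = 256.2 psf; at base = 256.2 + K_a γ' × 7.6 = 352.6 psf.
P₁ (0–10.4 ft) = ½×256.2×10.4 = 1332. P₂ (10.4–18.0 ft) = ½(256.2+352.6)×7.6 = 2313.
P_w = ½ γ_w h₂² = 0.5×62.4×7.6² = 1802. Total = 1332+2313+1802 = 5448 lb/ft.

5450 lb/ft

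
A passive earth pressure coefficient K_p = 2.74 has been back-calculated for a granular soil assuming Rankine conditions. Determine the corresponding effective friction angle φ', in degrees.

K_p = (1+sin φ)/(1−sin φ) ⇒ sin φ = (K_p − 1)/(K_p + 1) = 0.4652.
φ = arcsin(0.4652) = 27.73°.

27.7°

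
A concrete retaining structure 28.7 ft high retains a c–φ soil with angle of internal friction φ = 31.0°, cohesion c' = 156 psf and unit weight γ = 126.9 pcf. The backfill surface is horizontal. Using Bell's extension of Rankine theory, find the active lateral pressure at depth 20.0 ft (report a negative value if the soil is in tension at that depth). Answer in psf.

K_a = (1 − sin φ)/(1 + sin φ) = 0.3201.
σ_a = K_a γ z − 2c√K_a = 0.3201×126.9×20.0 − 2×156×0.5658 = 635.9 psf.

636 psf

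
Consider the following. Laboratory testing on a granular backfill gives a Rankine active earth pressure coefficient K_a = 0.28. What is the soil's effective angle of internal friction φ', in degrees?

K_a = tan²(45° − φ/2) ⇒ 45° − φ/2 = arctan(√0.28) = 27.89°.
φ = 2(45° − 27.89°) = 34.23°.

34.2°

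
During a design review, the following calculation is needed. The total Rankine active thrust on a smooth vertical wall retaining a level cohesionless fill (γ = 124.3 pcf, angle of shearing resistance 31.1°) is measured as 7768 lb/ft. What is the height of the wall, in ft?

19.8 ft

K_a = 0.3188. P_a = ½ K_a γ H² ⇒ H = √(2P_a/(K_a γ)).
H = √(2×7768/(0.3188×124.3)) = 19.80 ft.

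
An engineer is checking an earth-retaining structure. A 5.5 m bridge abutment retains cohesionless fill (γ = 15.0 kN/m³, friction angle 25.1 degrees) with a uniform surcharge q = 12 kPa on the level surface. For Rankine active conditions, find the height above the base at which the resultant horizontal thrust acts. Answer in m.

K_a = 0.4043.
Triangular part P₁ = ½K_aγH² = 91.73 at H/3 = 1.833 m; rectangular part P₂ = K_a q H = 26.68 at H/2 = 2.750 m.
ȳ = (P₁·1.833 + P₂·2.750)/(P₁+P₂) = 2.040 m.

2.04 m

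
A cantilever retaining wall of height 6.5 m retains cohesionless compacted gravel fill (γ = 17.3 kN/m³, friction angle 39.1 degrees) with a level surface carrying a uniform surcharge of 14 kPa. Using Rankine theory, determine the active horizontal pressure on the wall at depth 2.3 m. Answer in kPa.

12.2 kPa

K_a = (1 − sin φ)/(1 + sin φ) = 0.2265.
σ_v = γz + q = 17.3 × 2.3 + 14 = 53.79 kPa.
σ_h = K_a σ_v = 0.2265 × 53.79 = 12.18 kPa.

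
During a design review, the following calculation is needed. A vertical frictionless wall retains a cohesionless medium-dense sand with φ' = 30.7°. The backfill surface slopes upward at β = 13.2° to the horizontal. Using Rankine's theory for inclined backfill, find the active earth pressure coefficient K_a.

K_a = cos β · (cos β − √(cos²β − cos²φ)) / (cos β + √(cos²β − cos²φ)).
cos β = 0.9736, cos φ = 0.8599, √(cos²β − cos²φ) = 0.4566.
K_a = 0.9736 × (0.9736 − 0.4566)/(0.9736 + 0.4566) = 0.3519.

0.352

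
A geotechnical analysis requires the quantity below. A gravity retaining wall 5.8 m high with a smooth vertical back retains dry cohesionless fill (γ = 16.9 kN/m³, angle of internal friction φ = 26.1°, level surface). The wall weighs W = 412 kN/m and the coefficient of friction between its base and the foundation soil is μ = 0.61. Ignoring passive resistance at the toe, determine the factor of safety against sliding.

2.27

K_a = tan²(45° − 26.1°/2) = 0.3889.
P_a = ½K_aγH² = 0.5×0.3889×16.9×5.8² = 110.6 kN/m, acting at H/3 = 1.933 m above the base.
FS_sliding = μW / P_a = 0.61×412 / 110.6 = 2.273.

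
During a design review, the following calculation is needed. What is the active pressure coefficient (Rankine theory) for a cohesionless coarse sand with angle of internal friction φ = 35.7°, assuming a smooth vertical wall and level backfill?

K_a = (1 − sin φ)/(1 + sin φ) = (1 − sin 35.7°)/(1 + sin 35.7°) = 0.2630.

0.263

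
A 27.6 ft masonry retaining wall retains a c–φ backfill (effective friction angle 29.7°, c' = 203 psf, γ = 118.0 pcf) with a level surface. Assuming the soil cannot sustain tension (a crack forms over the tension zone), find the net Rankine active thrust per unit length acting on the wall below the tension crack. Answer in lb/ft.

K_a = 0.3374; √K_a = 0.5808.
Tension-crack depth z_c = 2c/(γ√K_a) = 2×203/(118.0×0.5808) = 5.924 ft.
σ_a at base = K_a γ H − 2c√K_a = 0.3374×118.0×27.6 − 2×203×0.5808 = 863.0 psf.
P_a = ½ × 863.0 × (H − z_c) = 0.5×863.0×21.68 = 9353 lb/ft.

9350 lb/ft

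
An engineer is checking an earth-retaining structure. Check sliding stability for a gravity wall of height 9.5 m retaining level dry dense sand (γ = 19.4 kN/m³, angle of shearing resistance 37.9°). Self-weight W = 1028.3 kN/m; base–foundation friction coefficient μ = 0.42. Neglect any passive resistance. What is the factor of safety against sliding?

2.06

K_a = tan²(45° − 37.9°/2) = 0.2389.
P_a = ½K_aγH² = 0.5×0.2389×19.4×9.5² = 209.2 kN/m, acting at H/3 = 3.167 m above the base.
FS_sliding = μW / P_a = 0.42×1028.3 / 209.2 = 2.065.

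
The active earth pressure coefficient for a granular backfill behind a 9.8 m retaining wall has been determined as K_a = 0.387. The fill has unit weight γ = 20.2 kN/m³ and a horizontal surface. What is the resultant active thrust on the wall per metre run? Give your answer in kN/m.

P = ½ K_a γ H² = 0.5 × 0.387 × 20.2 × 9.8² = 375.4 kN/m.

375 kN/m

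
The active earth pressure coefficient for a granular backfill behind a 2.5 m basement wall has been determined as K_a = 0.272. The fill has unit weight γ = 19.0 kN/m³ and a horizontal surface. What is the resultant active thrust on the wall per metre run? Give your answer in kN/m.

16.1 kN/m

P = ½ K_a γ H² = 0.5 × 0.272 × 19.0 × 2.5² = 16.15 kN/m.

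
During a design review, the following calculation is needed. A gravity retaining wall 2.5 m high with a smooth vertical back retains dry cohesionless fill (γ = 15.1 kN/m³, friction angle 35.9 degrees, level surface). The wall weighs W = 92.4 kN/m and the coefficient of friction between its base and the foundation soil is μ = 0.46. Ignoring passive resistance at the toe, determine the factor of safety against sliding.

K_a = tan²(45° − 35.9°/2) = 0.2607.
P_a = ½K_aγH² = 0.5×0.2607×15.1×2.5² = 12.30 kN/m, acting at H/3 = 0.8333 m above the base.
FS_sliding = μW / P_a = 0.46×92.4 / 12.30 = 3.455.

3.45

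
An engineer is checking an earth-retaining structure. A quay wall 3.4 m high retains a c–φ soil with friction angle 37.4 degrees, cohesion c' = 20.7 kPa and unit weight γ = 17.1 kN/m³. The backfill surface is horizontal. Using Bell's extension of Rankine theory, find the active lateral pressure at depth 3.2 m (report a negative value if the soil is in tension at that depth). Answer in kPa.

-7.10 kPa

K_a = (1 − sin φ)/(1 + sin φ) = 0.2443.
σ_a = K_a γ z − 2c√K_a = 0.2443×17.1×3.2 − 2×20.7×0.4942 = -7.095 kPa.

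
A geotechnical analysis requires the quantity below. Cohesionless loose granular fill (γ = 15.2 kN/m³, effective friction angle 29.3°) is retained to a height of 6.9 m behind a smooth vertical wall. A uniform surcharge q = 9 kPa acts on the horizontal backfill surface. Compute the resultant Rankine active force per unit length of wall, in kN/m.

K_a = tan²(45° − φ/2) = 0.3428.
Soil triangle: ½ K_a γ H² = 0.5×0.3428×15.2×6.9² = 124.1 kN/m.
Surcharge rectangle: K_a q H = 0.3428×9×6.9 = 21.29 kN/m.
Total = 124.1 + 21.29 = 145.3 kN/m.

145 kN/m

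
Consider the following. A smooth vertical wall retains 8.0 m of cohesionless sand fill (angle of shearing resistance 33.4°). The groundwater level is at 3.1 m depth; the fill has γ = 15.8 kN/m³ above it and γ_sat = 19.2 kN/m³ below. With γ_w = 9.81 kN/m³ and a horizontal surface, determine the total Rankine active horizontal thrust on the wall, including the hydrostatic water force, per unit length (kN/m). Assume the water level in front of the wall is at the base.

242 kN/m

K_a = tan²(45° − φ/2) = 0.2899.
γ' = 19.2 − 9.81 = 9.390 kN/m³. Depth below WT = 4.9 m.
σ'_h at WT = K_a γ d_w = 14.20 kPa; at base = 14.20 + K_a γ' × 4.9 = 27.54 kPa.
P₁ (0–3.1 m) = ½×14.20×3.1 = 22.01. P₂ (3.1–8.0 m) = ½(14.20+27.54)×4.9 = 102.3.
P_w = ½ γ_w h₂² = 0.5×9.81×4.9² = 117.8. Total = 22.01+102.3+117.8 = 242.0 kN/m.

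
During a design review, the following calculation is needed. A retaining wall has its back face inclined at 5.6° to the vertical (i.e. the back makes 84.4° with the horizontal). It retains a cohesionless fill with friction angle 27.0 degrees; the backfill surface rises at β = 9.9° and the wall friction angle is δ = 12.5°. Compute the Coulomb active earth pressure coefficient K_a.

K_a = sin²(α+φ) / [sin²α · sin(α−δ) · (1 + √{sin(φ+δ)sin(φ−β) / (sin(α−δ)sin(α+β))})²].
With α = 84.4°, φ = 27.0°, δ = 12.5°, β = 9.9°: K_a = 0.4415.

0.441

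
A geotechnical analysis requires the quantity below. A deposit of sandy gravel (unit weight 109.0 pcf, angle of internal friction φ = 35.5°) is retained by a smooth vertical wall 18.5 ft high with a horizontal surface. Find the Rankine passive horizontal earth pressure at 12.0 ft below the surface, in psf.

K_p = (1 + sin φ)/(1 − sin φ) = 3.770.
σ_h = K_p γ z = 3.770 × 109.0 × 12.0 = 4931 psf.

4930 psf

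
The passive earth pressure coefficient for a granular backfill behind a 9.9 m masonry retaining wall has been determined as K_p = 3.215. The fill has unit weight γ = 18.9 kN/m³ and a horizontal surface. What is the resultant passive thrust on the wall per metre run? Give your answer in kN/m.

2980 kN/m

P = ½ K_p γ H² = 0.5 × 3.215 × 18.9 × 9.9² = 2978 kN/m.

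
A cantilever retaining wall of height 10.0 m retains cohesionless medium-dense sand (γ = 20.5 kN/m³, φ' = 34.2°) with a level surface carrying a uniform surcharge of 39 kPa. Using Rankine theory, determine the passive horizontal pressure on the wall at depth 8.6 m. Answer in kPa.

K_p = (1 + sin φ)/(1 − sin φ) = 3.567.
σ_v = γz + q = 20.5 × 8.6 + 39 = 215.3 kPa.
σ_h = K_p σ_v = 3.567 × 215.3 = 768.0 kPa.

768 kPa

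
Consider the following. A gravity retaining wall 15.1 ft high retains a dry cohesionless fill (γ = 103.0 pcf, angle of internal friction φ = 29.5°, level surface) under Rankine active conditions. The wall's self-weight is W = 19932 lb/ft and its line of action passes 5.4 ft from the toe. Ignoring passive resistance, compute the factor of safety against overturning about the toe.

5.35

K_a = tan²(45° − 29.5°/2) = 0.3401.
P_a = ½K_aγH² = 0.5×0.3401×103.0×15.1² = 3994 lb/ft, acting at H/3 = 5.033 ft above the base.
Overturning moment M_o = P_a × H/3 = 3994 × 5.033 = 20100.
Resisting moment M_r = W × 5.4 = 19932 × 5.4 = 107600.
FS_overturning = M_r/M_o = 107600/20100 = 5.354.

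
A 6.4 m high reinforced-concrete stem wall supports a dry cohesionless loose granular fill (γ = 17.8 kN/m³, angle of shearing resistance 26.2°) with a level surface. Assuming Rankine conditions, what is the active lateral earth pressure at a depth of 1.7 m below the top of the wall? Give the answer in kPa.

K_a = (1 − sin φ)/(1 + sin φ) = 0.3874.
σ_h = K_a γ z = 0.3874 × 17.8 × 1.7 = 11.72 kPa.

11.7 kPa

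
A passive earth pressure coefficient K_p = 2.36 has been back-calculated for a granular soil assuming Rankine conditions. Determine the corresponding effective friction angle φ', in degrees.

23.9°

K_p = (1+sin φ)/(1−sin φ) ⇒ sin φ = (K_p − 1)/(K_p + 1) = 0.4048.
φ = arcsin(0.4048) = 23.88°.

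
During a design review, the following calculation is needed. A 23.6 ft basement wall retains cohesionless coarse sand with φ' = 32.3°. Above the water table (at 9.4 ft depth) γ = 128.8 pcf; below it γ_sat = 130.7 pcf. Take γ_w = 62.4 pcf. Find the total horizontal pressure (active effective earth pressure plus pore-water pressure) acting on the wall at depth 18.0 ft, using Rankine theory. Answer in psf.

1080 psf

K_a = (1 − sin φ)/(1 + sin φ) = 0.3035.
γ' = 130.7 − 62.4 = 68.30 pcf.
Effective vertical stress at 18.0 ft: σ'_v = 128.8×9.4 + 68.30×8.60 = 1798 psf.
σ'_h = K_a σ'_v = 0.3035 × 1798 = 545.7 psf; u = γ_w × 8.60 = 536.6 psf.
Total σ_h = 545.7 + 536.6 = 1082 psf.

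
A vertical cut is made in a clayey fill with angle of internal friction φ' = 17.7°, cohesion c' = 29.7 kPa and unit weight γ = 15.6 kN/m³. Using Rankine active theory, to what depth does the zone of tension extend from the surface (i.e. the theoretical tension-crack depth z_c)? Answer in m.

K_a = tan²(45° − 17.7°/2) = 0.5337; √K_a = 0.7306.
The active pressure is zero where K_a γ z = 2c√K_a, so z_c = 2c/(γ√K_a) = 2×29.7/(15.6×0.7306) = 5.212 m.

5.21 m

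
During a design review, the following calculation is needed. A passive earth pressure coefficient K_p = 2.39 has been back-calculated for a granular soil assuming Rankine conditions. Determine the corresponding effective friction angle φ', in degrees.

K_p = (1+sin φ)/(1−sin φ) ⇒ sin φ = (K_p − 1)/(K_p + 1) = 0.4100.
φ = arcsin(0.4100) = 24.21°.

24.2°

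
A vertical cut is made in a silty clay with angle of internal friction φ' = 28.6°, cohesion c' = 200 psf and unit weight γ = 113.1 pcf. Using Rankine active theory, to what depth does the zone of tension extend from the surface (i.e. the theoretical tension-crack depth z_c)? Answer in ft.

K_a = tan²(45° − 28.6°/2) = 0.3525; √K_a = 0.5938.
The active pressure is zero where K_a γ z = 2c√K_a, so z_c = 2c/(γ√K_a) = 2×200/(113.1×0.5938) = 5.956 ft.

5.96 ft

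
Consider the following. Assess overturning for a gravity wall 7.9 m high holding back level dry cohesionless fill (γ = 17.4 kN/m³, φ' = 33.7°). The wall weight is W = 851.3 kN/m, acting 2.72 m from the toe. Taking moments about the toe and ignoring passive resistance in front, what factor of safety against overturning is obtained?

K_a = tan²(45° − 33.7°/2) = 0.2863.
P_a = ½K_aγH² = 0.5×0.2863×17.4×7.9² = 155.5 kN/m, acting at H/3 = 2.633 m above the base.
Overturning moment M_o = P_a × H/3 = 155.5 × 2.633 = 409.4.
Resisting moment M_r = W × 2.72 = 851.3 × 2.72 = 2316.
FS_overturning = M_r/M_o = 2316/409.4 = 5.656.

5.66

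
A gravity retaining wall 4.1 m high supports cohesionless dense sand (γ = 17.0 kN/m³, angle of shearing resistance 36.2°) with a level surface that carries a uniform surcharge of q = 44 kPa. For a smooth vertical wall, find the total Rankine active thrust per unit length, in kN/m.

83.2 kN/m

K_a = tan²(45° − φ/2) = 0.2574.
Soil triangle: ½ K_a γ H² = 0.5×0.2574×17.0×4.1² = 36.78 kN/m.
Surcharge rectangle: K_a q H = 0.2574×44×4.1 = 46.43 kN/m.
Total = 36.78 + 46.43 = 83.21 kN/m.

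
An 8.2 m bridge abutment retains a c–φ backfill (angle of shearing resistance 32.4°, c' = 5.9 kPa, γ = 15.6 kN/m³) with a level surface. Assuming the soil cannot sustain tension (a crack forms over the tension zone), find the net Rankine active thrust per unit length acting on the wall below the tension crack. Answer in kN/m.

110 kN/m

K_a = 0.3022; √K_a = 0.5498.
Tension-crack depth z_c = 2c/(γ√K_a) = 2×5.9/(15.6×0.5498) = 1.376 m.
σ_a at base = K_a γ H − 2c√K_a = 0.3022×15.6×8.2 − 2×5.9×0.5498 = 32.17 kPa.
P_a = ½ × 32.17 × (H − z_c) = 0.5×32.17×6.824 = 109.8 kN/m.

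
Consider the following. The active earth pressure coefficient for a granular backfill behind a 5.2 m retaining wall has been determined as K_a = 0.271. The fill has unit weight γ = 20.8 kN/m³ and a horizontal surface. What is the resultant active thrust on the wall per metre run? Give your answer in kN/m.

P = ½ K_a γ H² = 0.5 × 0.271 × 20.8 × 5.2² = 76.21 kN/m.

76.2 kN/m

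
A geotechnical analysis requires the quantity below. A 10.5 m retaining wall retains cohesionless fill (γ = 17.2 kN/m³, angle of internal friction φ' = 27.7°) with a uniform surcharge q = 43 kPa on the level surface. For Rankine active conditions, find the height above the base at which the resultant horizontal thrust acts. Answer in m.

K_a = 0.3653.
Triangular part P₁ = ½K_aγH² = 346.4 at H/3 = 3.500 m; rectangular part P₂ = K_a q H = 164.9 at H/2 = 5.250 m.
ȳ = (P₁·3.500 + P₂·5.250)/(P₁+P₂) = 4.065 m.

4.06 m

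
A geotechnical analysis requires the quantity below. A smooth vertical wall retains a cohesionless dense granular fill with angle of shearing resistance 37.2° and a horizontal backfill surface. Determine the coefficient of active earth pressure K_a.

0.246

K_a = tan²(45° − φ/2) = tan²(26.40°) = 0.2464.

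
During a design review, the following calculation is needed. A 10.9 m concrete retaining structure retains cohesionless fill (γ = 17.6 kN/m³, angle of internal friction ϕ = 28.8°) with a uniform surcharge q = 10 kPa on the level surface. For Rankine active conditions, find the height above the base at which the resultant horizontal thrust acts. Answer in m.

K_a = 0.3498.
Triangular part P₁ = ½K_aγH² = 365.7 at H/3 = 3.633 m; rectangular part P₂ = K_a q H = 38.12 at H/2 = 5.450 m.
ȳ = (P₁·3.633 + P₂·5.450)/(P₁+P₂) = 3.805 m.

3.80 m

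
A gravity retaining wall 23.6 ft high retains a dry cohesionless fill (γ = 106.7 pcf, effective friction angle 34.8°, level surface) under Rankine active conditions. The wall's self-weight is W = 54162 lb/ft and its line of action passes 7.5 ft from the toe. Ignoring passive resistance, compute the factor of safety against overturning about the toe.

6.36

K_a = tan²(45° − 34.8°/2) = 0.2733.
P_a = ½K_aγH² = 0.5×0.2733×106.7×23.6² = 8121 lb/ft, acting at H/3 = 7.867 ft above the base.
Overturning moment M_o = P_a × H/3 = 8121 × 7.867 = 63890.
Resisting moment M_r = W × 7.5 = 54162 × 7.5 = 406200.
FS_overturning = M_r/M_o = 406200/63890 = 6.359.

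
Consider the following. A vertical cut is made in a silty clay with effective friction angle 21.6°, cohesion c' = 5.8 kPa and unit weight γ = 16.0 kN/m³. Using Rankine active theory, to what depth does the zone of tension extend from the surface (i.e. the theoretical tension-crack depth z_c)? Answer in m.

1.07 m

K_a = tan²(45° − 21.6°/2) = 0.4619; √K_a = 0.6796.
The active pressure is zero where K_a γ z = 2c√K_a, so z_c = 2c/(γ√K_a) = 2×5.8/(16.0×0.6796) = 1.067 m.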